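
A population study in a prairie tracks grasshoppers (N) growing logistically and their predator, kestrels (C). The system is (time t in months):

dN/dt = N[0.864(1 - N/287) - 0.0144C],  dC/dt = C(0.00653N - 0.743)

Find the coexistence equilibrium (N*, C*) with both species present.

From dC/dt = 0 with C > 0: 0.00653N* = 0.743, so N* = 114.
Substitute into dN/dt = 0: 0.864(1 - 114/287) = 0.0144C*.
The bracket is 0.604, giving C* = 0.521/0.0144 = 36.2.

N* ≈ 114, C* ≈ 36.2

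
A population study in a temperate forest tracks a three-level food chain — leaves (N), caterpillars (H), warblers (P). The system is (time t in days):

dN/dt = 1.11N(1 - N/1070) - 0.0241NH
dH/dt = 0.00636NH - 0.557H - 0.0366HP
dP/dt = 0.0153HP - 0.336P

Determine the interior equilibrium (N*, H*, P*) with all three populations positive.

N* ≈ 560, H* ≈ 22, P* ≈ 82.1

From dP/dt = 0: 0.0153H* = 0.336, so H* = 22.
From dN/dt = 0: 1.11(1 - N*/1070) = 0.0241·22, giving N* = 1070·(1 - 0.477) = 560.
From dH/dt = 0: 0.00636·560 - 0.557 = 0.0366P*, so P* = 3/0.0366 = 82.1.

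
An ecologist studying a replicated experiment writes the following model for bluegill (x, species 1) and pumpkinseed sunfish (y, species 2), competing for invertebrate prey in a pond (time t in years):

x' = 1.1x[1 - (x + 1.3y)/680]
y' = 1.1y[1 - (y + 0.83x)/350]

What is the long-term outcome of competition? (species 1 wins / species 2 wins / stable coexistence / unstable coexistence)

species 1 excludes species 2

Compare the nullcline intercepts: K1/α12 = 680/1.3 = 523 > K2 = 350; K2/α21 = 350/0.83 = 422 < K1 = 680.
Since the inequalities point opposite ways, species 1 can invade but species 2 cannot.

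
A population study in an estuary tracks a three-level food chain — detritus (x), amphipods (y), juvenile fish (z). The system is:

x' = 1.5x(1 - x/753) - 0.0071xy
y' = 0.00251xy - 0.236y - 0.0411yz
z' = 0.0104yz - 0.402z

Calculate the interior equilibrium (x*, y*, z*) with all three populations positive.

From dz/dt = 0: 0.0104y* = 0.402, so y* = 38.7.
From dx/dt = 0: 1.5(1 - x*/753) = 0.0071·38.7, giving x* = 753·(1 - 0.183) = 615.
From dy/dt = 0: 0.00251·615 - 0.236 = 0.0411z*, so z* = 1.31/0.0411 = 31.8.

x* ≈ 615, y* ≈ 38.7, z* ≈ 31.8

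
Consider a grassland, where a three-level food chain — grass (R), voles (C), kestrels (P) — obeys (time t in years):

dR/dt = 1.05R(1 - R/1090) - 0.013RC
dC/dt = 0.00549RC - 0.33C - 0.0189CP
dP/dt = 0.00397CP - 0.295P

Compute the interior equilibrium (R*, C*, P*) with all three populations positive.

From dP/dt = 0: 0.00397C* = 0.295, so C* = 74.3.
From dR/dt = 0: 1.05(1 - R*/1090) = 0.013·74.3, giving R* = 1090·(1 - 0.92) = 87.2.
From dC/dt = 0: 0.00549·87.2 - 0.33 = 0.0189P*, so P* = 0.149/0.0189 = 7.87.

R* ≈ 87.2, C* ≈ 74.3, P* ≈ 7.87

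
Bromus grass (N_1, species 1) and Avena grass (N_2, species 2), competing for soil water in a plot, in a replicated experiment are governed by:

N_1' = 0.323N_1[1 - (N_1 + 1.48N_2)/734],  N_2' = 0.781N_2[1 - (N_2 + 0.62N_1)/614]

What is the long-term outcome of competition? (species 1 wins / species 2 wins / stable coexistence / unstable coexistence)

Compare the nullcline intercepts: K1/α12 = 734/1.48 = 496 < K2 = 614; K2/α21 = 614/0.62 = 990 > K1 = 734.
Since the inequalities point opposite ways, species 2 can invade but species 1 cannot.

species 2 excludes species 1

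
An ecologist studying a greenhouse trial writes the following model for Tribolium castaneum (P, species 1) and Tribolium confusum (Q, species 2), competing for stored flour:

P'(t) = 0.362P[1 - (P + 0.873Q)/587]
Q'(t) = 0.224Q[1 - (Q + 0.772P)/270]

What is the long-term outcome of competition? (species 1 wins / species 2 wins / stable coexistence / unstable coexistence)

Compare the nullcline intercepts: K1/α12 = 587/0.873 = 672 > K2 = 270; K2/α21 = 270/0.772 = 350 < K1 = 587.
Since the inequalities point opposite ways, species 1 can invade but species 2 cannot.

species 1 excludes species 2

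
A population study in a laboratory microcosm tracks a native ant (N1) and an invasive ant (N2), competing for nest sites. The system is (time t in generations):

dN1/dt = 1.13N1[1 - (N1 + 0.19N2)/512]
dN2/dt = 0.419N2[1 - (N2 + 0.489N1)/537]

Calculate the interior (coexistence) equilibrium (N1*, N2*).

N1* ≈ 452, N2* ≈ 316

Setting both brackets to zero gives the nullclines N1 + 0.19N2 = 512 and 0.489N1 + N2 = 537.
Substituting N2 = 537 - 0.489N1 into the first: N1(1 - 0.19·0.489) = 512 - 0.19·537.
So N1* = 410/0.907 = 452, and then N2* = 537 - 0.489·452 = 316.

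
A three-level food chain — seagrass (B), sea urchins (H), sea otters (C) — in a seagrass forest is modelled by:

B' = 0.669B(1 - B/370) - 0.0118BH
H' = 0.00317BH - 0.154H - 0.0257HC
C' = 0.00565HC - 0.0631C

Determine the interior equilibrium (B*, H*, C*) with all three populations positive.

From dC/dt = 0: 0.00565H* = 0.0631, so H* = 11.2.
From dB/dt = 0: 0.669(1 - B*/370) = 0.0118·11.2, giving B* = 370·(1 - 0.197) = 297.
From dH/dt = 0: 0.00317·297 - 0.154 = 0.0257C*, so C* = 0.788/0.0257 = 30.7.

B* ≈ 297, H* ≈ 11.2, C* ≈ 30.7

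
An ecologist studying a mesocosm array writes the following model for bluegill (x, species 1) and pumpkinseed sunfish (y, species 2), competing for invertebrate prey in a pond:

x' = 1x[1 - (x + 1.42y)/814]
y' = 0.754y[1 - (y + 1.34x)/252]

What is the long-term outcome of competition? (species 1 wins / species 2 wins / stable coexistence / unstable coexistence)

Compare the nullcline intercepts: K1/α12 = 814/1.42 = 573 > K2 = 252; K2/α21 = 252/1.34 = 188 < K1 = 814.
Since the inequalities point opposite ways, species 1 can invade but species 2 cannot.

species 1 excludes species 2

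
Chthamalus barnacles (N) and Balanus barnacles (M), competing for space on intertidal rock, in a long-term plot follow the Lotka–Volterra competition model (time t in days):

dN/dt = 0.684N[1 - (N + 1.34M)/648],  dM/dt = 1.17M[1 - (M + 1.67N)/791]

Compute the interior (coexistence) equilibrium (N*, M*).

N* ≈ 333, M* ≈ 235

Setting both brackets to zero gives the nullclines N + 1.34M = 648 and 1.67N + M = 791.
Substituting M = 791 - 1.67N into the first: N(1 - 1.34·1.67) = 648 - 1.34·791.
So N* = -412/-1.24 = 333, and then M* = 791 - 1.67·333 = 235.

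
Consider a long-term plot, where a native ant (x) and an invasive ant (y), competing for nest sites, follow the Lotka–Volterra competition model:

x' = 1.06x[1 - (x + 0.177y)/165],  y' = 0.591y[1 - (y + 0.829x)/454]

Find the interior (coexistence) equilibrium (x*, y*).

x* ≈ 99.2, y* ≈ 372

Setting both brackets to zero gives the nullclines x + 0.177y = 165 and 0.829x + y = 454.
Substituting y = 454 - 0.829x into the first: x(1 - 0.177·0.829) = 165 - 0.177·454.
So x* = 84.6/0.853 = 99.2, and then y* = 454 - 0.829·99.2 = 372.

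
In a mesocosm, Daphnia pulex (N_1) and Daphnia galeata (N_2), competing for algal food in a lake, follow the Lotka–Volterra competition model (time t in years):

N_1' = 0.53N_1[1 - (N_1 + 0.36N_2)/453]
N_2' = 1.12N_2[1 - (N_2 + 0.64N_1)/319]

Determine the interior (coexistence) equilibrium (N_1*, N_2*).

N_1* ≈ 439, N_2* ≈ 37.8

Setting both brackets to zero gives the nullclines N_1 + 0.36N_2 = 453 and 0.64N_1 + N_2 = 319.
Substituting N_2 = 319 - 0.64N_1 into the first: N_1(1 - 0.36·0.64) = 453 - 0.36·319.
So N_1* = 338/0.77 = 439, and then N_2* = 319 - 0.64·439 = 37.8.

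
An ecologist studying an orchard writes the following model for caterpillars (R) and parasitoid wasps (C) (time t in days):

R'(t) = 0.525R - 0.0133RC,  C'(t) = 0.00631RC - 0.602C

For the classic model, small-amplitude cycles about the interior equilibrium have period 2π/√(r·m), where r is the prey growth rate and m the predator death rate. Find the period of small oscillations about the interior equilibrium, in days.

Here r = 0.525 and m = 0.602, so r·m = 0.316.
ω = √0.316 = 0.562 per day, hence T = 2π/ω ≈ 11.2 days.

T ≈ 11.2 days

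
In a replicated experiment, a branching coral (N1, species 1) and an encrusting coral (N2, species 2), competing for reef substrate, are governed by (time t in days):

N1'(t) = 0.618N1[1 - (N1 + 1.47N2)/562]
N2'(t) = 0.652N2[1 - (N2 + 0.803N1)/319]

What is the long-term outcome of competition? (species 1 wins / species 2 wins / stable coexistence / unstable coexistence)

Compare the nullcline intercepts: K1/α12 = 562/1.47 = 382 > K2 = 319; K2/α21 = 319/0.803 = 397 < K1 = 562.
Since the inequalities point opposite ways, species 1 can invade but species 2 cannot.

species 1 excludes species 2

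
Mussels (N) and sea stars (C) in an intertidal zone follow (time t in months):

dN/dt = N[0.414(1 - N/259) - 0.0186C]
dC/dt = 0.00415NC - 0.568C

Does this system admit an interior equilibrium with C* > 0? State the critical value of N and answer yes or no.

The predator equation gives dC/dt > 0 only when N > 0.568/0.00415 = 137.
Without the predator, N → K = 259. Since 259 > 137, the predator can invade and persist.

Threshold N = 137; K > 137, so yes, the predator persists.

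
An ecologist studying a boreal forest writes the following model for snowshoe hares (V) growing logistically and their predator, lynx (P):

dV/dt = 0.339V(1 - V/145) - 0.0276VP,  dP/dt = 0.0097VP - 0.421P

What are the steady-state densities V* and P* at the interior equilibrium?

From dP/dt = 0 with P > 0: 0.0097V* = 0.421, so V* = 43.4.
Substitute into dV/dt = 0: 0.339(1 - 43.4/145) = 0.0276P*.
The bracket is 0.701, giving P* = 0.238/0.0276 = 8.61.

V* ≈ 43.4, P* ≈ 8.61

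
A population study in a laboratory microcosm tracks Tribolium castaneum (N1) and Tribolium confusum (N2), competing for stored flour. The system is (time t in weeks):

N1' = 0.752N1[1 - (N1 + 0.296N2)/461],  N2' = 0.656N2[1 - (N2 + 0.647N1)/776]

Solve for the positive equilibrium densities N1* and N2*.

N1* ≈ 286, N2* ≈ 591

Setting both brackets to zero gives the nullclines N1 + 0.296N2 = 461 and 0.647N1 + N2 = 776.
Substituting N2 = 776 - 0.647N1 into the first: N1(1 - 0.296·0.647) = 461 - 0.296·776.
So N1* = 231/0.808 = 286, and then N2* = 776 - 0.647·286 = 591.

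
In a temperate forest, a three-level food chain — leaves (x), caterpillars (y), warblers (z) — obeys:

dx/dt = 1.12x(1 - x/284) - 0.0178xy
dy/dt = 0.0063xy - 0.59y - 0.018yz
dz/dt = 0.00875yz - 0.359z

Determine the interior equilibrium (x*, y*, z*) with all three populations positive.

From dz/dt = 0: 0.00875y* = 0.359, so y* = 41.
From dx/dt = 0: 1.12(1 - x*/284) = 0.0178·41, giving x* = 284·(1 - 0.652) = 98.8.
From dy/dt = 0: 0.0063·98.8 - 0.59 = 0.018z*, so z* = 0.0325/0.018 = 1.81.

x* ≈ 98.8, y* ≈ 41, z* ≈ 1.81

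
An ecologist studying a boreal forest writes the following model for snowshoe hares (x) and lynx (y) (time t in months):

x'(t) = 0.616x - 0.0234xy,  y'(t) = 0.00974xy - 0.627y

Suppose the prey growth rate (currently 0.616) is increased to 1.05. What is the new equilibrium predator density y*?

y* ≈ 44.9

At the interior fixed point, setting dx/dt = 0 with x > 0 fixes y* = (prey growth rate)/(xy coefficient) — independent of the other coefficients.
With the change, y* = 1.05/0.0234 = 44.9; it rises from 26.3.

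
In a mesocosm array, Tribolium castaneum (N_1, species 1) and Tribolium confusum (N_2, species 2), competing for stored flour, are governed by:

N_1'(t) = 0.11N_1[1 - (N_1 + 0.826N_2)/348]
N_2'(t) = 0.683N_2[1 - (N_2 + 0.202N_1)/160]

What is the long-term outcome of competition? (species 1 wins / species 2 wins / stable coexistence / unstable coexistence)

Compare the nullcline intercepts: K1/α12 = 348/0.826 = 421 > K2 = 160; K2/α21 = 160/0.202 = 792 > K1 = 348.
Since both inequalities hold, each species can invade when rare, so the interior equilibrium is stable.

stable coexistence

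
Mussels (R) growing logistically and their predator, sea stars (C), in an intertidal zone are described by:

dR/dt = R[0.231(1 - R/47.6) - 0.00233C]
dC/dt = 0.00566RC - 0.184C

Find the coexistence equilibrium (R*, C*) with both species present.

R* ≈ 32.5, C* ≈ 31.4

From dC/dt = 0 with C > 0: 0.00566R* = 0.184, so R* = 32.5.
Substitute into dR/dt = 0: 0.231(1 - 32.5/47.6) = 0.00233C*.
The bracket is 0.317, giving C* = 0.0732/0.00233 = 31.4.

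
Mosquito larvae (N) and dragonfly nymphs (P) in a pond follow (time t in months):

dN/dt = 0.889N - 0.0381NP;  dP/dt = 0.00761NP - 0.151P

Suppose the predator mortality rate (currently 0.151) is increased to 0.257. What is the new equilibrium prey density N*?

At the interior fixed point, setting dP/dt = 0 with P > 0 fixes N* = (predator death rate)/(NP coefficient) — independent of the other coefficients.
With the change, N* = 0.257/0.00761 = 33.8; it rises from 19.8.

N* ≈ 33.8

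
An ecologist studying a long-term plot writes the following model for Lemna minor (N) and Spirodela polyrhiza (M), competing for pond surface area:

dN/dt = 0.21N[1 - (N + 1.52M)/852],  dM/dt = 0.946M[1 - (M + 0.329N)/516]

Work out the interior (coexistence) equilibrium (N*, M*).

N* ≈ 135, M* ≈ 471

Setting both brackets to zero gives the nullclines N + 1.52M = 852 and 0.329N + M = 516.
Substituting M = 516 - 0.329N into the first: N(1 - 1.52·0.329) = 852 - 1.52·516.
So N* = 67.7/0.5 = 135, and then M* = 516 - 0.329·135 = 471.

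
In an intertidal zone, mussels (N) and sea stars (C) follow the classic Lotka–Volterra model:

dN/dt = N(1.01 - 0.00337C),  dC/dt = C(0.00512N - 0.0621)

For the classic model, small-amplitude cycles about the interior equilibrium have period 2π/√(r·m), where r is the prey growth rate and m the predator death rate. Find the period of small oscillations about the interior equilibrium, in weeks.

T ≈ 25.1 weeks

Here r = 1.01 and m = 0.0621, so r·m = 0.0627.
ω = √0.0627 = 0.25 per week, hence T = 2π/ω ≈ 25.1 weeks.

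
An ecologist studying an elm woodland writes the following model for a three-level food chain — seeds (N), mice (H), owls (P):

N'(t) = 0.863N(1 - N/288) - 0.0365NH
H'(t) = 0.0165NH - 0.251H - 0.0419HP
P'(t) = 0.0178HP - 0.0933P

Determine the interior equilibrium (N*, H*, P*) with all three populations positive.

From dP/dt = 0: 0.0178H* = 0.0933, so H* = 5.24.
From dN/dt = 0: 0.863(1 - N*/288) = 0.0365·5.24, giving N* = 288·(1 - 0.222) = 224.
From dH/dt = 0: 0.0165·224 - 0.251 = 0.0419P*, so P* = 3.45/0.0419 = 82.3.

N* ≈ 224, H* ≈ 5.24, P* ≈ 82.3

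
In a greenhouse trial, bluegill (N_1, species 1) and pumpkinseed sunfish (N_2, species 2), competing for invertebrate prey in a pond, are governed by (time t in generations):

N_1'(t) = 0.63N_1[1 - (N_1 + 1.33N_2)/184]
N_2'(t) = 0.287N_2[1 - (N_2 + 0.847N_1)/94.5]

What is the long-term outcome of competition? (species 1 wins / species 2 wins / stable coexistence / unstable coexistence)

species 1 excludes species 2

Compare the nullcline intercepts: K1/α12 = 184/1.33 = 138 > K2 = 94.5; K2/α21 = 94.5/0.847 = 112 < K1 = 184.
Since the inequalities point opposite ways, species 1 can invade but species 2 cannot.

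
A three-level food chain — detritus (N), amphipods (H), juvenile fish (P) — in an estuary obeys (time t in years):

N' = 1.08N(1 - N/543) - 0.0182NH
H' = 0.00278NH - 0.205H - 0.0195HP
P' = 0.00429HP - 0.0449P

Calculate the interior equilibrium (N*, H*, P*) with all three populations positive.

N* ≈ 447, H* ≈ 10.5, P* ≈ 53.2

From dP/dt = 0: 0.00429H* = 0.0449, so H* = 10.5.
From dN/dt = 0: 1.08(1 - N*/543) = 0.0182·10.5, giving N* = 543·(1 - 0.176) = 447.
From dH/dt = 0: 0.00278·447 - 0.205 = 0.0195P*, so P* = 1.04/0.0195 = 53.2.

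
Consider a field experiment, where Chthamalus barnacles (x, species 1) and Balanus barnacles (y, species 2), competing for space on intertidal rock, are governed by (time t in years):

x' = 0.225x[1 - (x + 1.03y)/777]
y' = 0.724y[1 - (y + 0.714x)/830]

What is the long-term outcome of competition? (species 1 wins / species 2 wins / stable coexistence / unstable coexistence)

Compare the nullcline intercepts: K1/α12 = 777/1.03 = 754 < K2 = 830; K2/α21 = 830/0.714 = 1160 > K1 = 777.
Since the inequalities point opposite ways, species 2 can invade but species 1 cannot.

species 2 excludes species 1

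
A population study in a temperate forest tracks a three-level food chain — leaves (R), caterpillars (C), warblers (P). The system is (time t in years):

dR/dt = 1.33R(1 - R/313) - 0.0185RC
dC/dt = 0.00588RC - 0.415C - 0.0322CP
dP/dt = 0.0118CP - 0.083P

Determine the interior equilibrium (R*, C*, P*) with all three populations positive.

R* ≈ 282, C* ≈ 7.03, P* ≈ 38.7

From dP/dt = 0: 0.0118C* = 0.083, so C* = 7.03.
From dR/dt = 0: 1.33(1 - R*/313) = 0.0185·7.03, giving R* = 313·(1 - 0.0978) = 282.
From dC/dt = 0: 0.00588·282 - 0.415 = 0.0322P*, so P* = 1.25/0.0322 = 38.7.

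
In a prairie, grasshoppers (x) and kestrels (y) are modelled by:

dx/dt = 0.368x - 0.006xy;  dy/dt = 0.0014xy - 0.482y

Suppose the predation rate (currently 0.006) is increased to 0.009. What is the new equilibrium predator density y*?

y* ≈ 40.9

At the interior fixed point, setting dx/dt = 0 with x > 0 fixes y* = (prey growth rate)/(xy coefficient) — independent of the other coefficients.
With the change, y* = 0.368/0.009 = 40.9; it falls from 61.3.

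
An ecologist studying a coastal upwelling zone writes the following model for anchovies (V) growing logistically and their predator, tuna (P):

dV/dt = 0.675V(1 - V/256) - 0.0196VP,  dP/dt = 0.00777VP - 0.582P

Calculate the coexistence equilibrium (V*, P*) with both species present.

From dP/dt = 0 with P > 0: 0.00777V* = 0.582, so V* = 74.9.
Substitute into dV/dt = 0: 0.675(1 - 74.9/256) = 0.0196P*.
The bracket is 0.707, giving P* = 0.478/0.0196 = 24.4.

V* ≈ 74.9, P* ≈ 24.4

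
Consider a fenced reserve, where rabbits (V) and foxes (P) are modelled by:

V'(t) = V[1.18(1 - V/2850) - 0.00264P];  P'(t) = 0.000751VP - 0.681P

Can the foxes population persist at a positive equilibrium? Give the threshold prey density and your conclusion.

The predator equation gives dP/dt > 0 only when V > 0.681/0.000751 = 907.
Without the predator, V → K = 2850. Since 2850 > 907, the predator can invade and persist.

Threshold V = 907; K > 907, so yes, the predator persists.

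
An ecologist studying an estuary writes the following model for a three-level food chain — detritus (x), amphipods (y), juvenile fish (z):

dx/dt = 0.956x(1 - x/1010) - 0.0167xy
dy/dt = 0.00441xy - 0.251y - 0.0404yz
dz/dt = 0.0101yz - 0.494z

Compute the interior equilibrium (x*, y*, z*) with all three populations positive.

x* ≈ 147, y* ≈ 48.9, z* ≈ 9.84

From dz/dt = 0: 0.0101y* = 0.494, so y* = 48.9.
From dx/dt = 0: 0.956(1 - x*/1010) = 0.0167·48.9, giving x* = 1010·(1 - 0.854) = 147.
From dy/dt = 0: 0.00441·147 - 0.251 = 0.0404z*, so z* = 0.397/0.0404 = 9.84.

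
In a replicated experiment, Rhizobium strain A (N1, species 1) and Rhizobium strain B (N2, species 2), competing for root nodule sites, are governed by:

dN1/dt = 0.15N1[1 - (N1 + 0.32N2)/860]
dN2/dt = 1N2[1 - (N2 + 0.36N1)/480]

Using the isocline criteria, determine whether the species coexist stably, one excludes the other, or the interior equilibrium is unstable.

stable coexistence

Compare the nullcline intercepts: K1/α12 = 860/0.32 = 2690 > K2 = 480; K2/α21 = 480/0.36 = 1330 > K1 = 860.
Since both inequalities hold, each species can invade when rare, so the interior equilibrium is stable.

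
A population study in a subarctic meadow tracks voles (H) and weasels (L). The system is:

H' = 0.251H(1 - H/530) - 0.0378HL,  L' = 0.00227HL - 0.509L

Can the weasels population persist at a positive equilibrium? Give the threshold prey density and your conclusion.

The predator equation gives dL/dt > 0 only when H > 0.509/0.00227 = 224.
Without the predator, H → K = 530. Since 530 > 224, the predator can invade and persist.

Threshold H = 224; K > 224, so yes, the predator persists.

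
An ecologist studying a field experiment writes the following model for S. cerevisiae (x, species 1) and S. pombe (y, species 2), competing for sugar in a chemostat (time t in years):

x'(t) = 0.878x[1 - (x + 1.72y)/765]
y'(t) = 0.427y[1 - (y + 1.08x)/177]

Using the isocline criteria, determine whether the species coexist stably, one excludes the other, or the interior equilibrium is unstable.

Compare the nullcline intercepts: K1/α12 = 765/1.72 = 445 > K2 = 177; K2/α21 = 177/1.08 = 164 < K1 = 765.
Since the inequalities point opposite ways, species 1 can invade but species 2 cannot.

species 1 excludes species 2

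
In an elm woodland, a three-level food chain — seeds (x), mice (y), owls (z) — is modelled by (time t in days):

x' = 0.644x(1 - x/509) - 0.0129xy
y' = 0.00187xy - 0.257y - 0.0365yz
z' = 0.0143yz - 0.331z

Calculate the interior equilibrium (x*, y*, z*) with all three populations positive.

From dz/dt = 0: 0.0143y* = 0.331, so y* = 23.1.
From dx/dt = 0: 0.644(1 - x*/509) = 0.0129·23.1, giving x* = 509·(1 - 0.464) = 273.
From dy/dt = 0: 0.00187·273 - 0.257 = 0.0365z*, so z* = 0.254/0.0365 = 6.95.

x* ≈ 273, y* ≈ 23.1, z* ≈ 6.95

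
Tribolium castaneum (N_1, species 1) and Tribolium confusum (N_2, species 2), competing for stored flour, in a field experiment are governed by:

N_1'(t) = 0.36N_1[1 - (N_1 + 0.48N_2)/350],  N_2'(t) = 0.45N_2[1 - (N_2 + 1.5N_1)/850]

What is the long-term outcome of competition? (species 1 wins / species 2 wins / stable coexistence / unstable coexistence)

species 2 excludes species 1

Compare the nullcline intercepts: K1/α12 = 350/0.48 = 729 < K2 = 850; K2/α21 = 850/1.5 = 567 > K1 = 350.
Since the inequalities point opposite ways, species 2 can invade but species 1 cannot.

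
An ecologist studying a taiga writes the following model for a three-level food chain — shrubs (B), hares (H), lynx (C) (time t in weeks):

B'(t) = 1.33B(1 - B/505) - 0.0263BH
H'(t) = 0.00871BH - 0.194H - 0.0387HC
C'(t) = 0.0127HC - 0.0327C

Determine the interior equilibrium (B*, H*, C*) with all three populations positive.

From dC/dt = 0: 0.0127H* = 0.0327, so H* = 2.57.
From dB/dt = 0: 1.33(1 - B*/505) = 0.0263·2.57, giving B* = 505·(1 - 0.0509) = 479.
From dH/dt = 0: 0.00871·479 - 0.194 = 0.0387C*, so C* = 3.98/0.0387 = 103.

B* ≈ 479, H* ≈ 2.57, C* ≈ 103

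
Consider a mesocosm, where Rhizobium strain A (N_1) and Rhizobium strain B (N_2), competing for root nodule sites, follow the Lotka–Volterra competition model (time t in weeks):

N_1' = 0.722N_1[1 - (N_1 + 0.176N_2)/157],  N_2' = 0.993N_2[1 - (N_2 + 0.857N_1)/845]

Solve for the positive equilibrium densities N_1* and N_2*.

Setting both brackets to zero gives the nullclines N_1 + 0.176N_2 = 157 and 0.857N_1 + N_2 = 845.
Substituting N_2 = 845 - 0.857N_1 into the first: N_1(1 - 0.176·0.857) = 157 - 0.176·845.
So N_1* = 8.28/0.849 = 9.75, and then N_2* = 845 - 0.857·9.75 = 837.

N_1* ≈ 9.75, N_2* ≈ 837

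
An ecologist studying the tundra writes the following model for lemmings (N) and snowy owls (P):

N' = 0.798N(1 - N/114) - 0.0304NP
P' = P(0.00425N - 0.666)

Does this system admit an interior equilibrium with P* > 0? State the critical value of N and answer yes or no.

Threshold N = 157; K < 157, so no, the predator goes extinct.

The predator equation gives dP/dt > 0 only when N > 0.666/0.00425 = 157.
Without the predator, N → K = 114. Since 114 < 157, the predator cannot invade.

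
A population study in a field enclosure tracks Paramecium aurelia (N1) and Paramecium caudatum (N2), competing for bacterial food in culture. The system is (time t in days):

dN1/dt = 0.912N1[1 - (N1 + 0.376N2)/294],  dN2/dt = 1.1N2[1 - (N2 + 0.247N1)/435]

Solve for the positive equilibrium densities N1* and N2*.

N1* ≈ 144, N2* ≈ 399

Setting both brackets to zero gives the nullclines N1 + 0.376N2 = 294 and 0.247N1 + N2 = 435.
Substituting N2 = 435 - 0.247N1 into the first: N1(1 - 0.376·0.247) = 294 - 0.376·435.
So N1* = 130/0.907 = 144, and then N2* = 435 - 0.247·144 = 399.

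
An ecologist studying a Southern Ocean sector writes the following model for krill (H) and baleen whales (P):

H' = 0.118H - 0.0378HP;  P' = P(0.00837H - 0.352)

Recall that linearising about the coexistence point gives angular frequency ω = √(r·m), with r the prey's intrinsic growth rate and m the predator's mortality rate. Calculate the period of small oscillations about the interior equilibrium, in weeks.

T ≈ 30.8 weeks

Here r = 0.118 and m = 0.352, so r·m = 0.0415.
ω = √0.0415 = 0.204 per week, hence T = 2π/ω ≈ 30.8 weeks.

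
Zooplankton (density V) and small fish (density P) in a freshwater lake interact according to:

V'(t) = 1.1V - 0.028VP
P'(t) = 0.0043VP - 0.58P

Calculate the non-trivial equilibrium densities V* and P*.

V* ≈ 135, P* ≈ 39.3

Set dP/dt = 0 with P > 0: 0.0043V - 0.58 = 0, so V* = 0.58/0.0043 = 135.
Set dV/dt = 0 with V > 0: 1.1 - 0.028P = 0, so P* = 1.1/0.028 = 39.3.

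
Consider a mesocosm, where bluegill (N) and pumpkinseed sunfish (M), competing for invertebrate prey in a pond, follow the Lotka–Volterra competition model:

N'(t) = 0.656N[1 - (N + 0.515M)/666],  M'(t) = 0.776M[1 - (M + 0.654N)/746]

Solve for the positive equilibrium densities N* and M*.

Setting both brackets to zero gives the nullclines N + 0.515M = 666 and 0.654N + M = 746.
Substituting M = 746 - 0.654N into the first: N(1 - 0.515·0.654) = 666 - 0.515·746.
So N* = 282/0.663 = 425, and then M* = 746 - 0.654·425 = 468.

N* ≈ 425, M* ≈ 468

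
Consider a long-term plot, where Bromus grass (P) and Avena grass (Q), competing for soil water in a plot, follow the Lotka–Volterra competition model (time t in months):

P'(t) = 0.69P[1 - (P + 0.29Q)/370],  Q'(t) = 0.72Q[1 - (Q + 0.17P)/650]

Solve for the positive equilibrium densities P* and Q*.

Setting both brackets to zero gives the nullclines P + 0.29Q = 370 and 0.17P + Q = 650.
Substituting Q = 650 - 0.17P into the first: P(1 - 0.29·0.17) = 370 - 0.29·650.
So P* = 182/0.951 = 191, and then Q* = 650 - 0.17·191 = 618.

P* ≈ 191, Q* ≈ 618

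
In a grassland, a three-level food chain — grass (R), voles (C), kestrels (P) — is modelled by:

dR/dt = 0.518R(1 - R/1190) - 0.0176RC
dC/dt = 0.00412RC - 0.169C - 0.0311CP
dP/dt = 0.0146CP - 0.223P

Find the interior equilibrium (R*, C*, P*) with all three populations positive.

R* ≈ 572, C* ≈ 15.3, P* ≈ 70.4

From dP/dt = 0: 0.0146C* = 0.223, so C* = 15.3.
From dR/dt = 0: 0.518(1 - R*/1190) = 0.0176·15.3, giving R* = 1190·(1 - 0.519) = 572.
From dC/dt = 0: 0.00412·572 - 0.169 = 0.0311P*, so P* = 2.19/0.0311 = 70.4.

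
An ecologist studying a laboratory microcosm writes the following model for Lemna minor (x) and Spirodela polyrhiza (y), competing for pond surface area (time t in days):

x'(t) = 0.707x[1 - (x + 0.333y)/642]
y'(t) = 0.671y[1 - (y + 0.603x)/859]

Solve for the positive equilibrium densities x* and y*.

x* ≈ 445, y* ≈ 590

Setting both brackets to zero gives the nullclines x + 0.333y = 642 and 0.603x + y = 859.
Substituting y = 859 - 0.603x into the first: x(1 - 0.333·0.603) = 642 - 0.333·859.
So x* = 356/0.799 = 445, and then y* = 859 - 0.603·445 = 590.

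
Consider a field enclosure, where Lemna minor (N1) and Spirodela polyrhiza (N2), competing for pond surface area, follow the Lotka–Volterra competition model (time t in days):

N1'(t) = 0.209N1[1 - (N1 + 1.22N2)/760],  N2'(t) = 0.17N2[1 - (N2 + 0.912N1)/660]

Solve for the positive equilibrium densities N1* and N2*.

Setting both brackets to zero gives the nullclines N1 + 1.22N2 = 760 and 0.912N1 + N2 = 660.
Substituting N2 = 660 - 0.912N1 into the first: N1(1 - 1.22·0.912) = 760 - 1.22·660.
So N1* = -45.2/-0.113 = 401, and then N2* = 660 - 0.912·401 = 294.

N1* ≈ 401, N2* ≈ 294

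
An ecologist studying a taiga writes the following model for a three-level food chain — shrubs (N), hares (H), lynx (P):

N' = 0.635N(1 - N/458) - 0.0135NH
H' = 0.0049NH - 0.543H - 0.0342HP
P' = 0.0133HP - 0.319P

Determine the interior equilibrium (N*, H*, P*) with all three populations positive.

From dP/dt = 0: 0.0133H* = 0.319, so H* = 24.
From dN/dt = 0: 0.635(1 - N*/458) = 0.0135·24, giving N* = 458·(1 - 0.51) = 224.
From dH/dt = 0: 0.0049·224 - 0.543 = 0.0342P*, so P* = 0.557/0.0342 = 16.3.

N* ≈ 224, H* ≈ 24, P* ≈ 16.3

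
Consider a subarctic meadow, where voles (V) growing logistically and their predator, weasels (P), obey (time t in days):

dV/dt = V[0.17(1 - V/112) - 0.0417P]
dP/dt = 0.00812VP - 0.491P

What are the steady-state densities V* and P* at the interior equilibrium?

From dP/dt = 0 with P > 0: 0.00812V* = 0.491, so V* = 60.5.
Substitute into dV/dt = 0: 0.17(1 - 60.5/112) = 0.0417P*.
The bracket is 0.46, giving P* = 0.0782/0.0417 = 1.88.

V* ≈ 60.5, P* ≈ 1.88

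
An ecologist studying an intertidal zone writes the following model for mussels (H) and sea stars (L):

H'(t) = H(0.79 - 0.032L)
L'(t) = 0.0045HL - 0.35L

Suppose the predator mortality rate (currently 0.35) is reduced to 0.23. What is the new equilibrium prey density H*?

H* ≈ 51.1

At the interior fixed point, setting dL/dt = 0 with L > 0 fixes H* = (predator death rate)/(HL coefficient) — independent of the other coefficients.
With the change, H* = 0.23/0.0045 = 51.1; it falls from 77.8.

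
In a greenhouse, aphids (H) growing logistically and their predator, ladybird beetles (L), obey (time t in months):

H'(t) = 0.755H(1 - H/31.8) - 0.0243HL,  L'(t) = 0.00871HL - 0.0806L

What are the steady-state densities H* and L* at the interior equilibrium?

From dL/dt = 0 with L > 0: 0.00871H* = 0.0806, so H* = 9.25.
Substitute into dH/dt = 0: 0.755(1 - 9.25/31.8) = 0.0243L*.
The bracket is 0.709, giving L* = 0.535/0.0243 = 22.

H* ≈ 9.25, L* ≈ 22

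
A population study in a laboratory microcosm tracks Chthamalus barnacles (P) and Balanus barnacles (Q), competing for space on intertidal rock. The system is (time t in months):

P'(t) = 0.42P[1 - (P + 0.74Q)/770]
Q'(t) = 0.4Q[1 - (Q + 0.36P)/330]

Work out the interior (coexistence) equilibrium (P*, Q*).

Setting both brackets to zero gives the nullclines P + 0.74Q = 770 and 0.36P + Q = 330.
Substituting Q = 330 - 0.36P into the first: P(1 - 0.74·0.36) = 770 - 0.74·330.
So P* = 526/0.734 = 717, and then Q* = 330 - 0.36·717 = 72.

P* ≈ 717, Q* ≈ 72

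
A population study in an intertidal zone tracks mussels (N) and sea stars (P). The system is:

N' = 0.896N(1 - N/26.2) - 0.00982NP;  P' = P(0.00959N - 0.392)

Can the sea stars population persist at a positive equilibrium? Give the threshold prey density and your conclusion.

The predator equation gives dP/dt > 0 only when N > 0.392/0.00959 = 40.9.
Without the predator, N → K = 26.2. Since 26.2 < 40.9, the predator cannot invade.

Threshold N = 40.9; K < 40.9, so no, the predator goes extinct.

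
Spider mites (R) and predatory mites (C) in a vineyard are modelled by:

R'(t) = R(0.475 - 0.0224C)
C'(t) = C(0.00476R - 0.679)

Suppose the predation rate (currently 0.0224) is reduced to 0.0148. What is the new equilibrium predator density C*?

At the interior fixed point, setting dR/dt = 0 with R > 0 fixes C* = (prey growth rate)/(RC coefficient) — independent of the other coefficients.
With the change, C* = 0.475/0.0148 = 32.1; it rises from 21.2.

C* ≈ 32.1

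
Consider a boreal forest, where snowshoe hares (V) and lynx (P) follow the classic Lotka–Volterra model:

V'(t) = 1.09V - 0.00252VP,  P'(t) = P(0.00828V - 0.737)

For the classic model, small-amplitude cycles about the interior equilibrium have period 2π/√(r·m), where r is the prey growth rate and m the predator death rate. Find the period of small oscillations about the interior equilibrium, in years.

Here r = 1.09 and m = 0.737, so r·m = 0.803.
ω = √0.803 = 0.896 per year, hence T = 2π/ω ≈ 7.01 years.

T ≈ 7.01 years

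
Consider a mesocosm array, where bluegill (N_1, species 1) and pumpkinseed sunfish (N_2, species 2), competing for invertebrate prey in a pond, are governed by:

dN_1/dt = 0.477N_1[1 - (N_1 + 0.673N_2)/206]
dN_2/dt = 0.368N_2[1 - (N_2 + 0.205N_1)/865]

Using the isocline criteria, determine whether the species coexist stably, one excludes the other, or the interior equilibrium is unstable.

Compare the nullcline intercepts: K1/α12 = 206/0.673 = 306 < K2 = 865; K2/α21 = 865/0.205 = 4220 > K1 = 206.
Since the inequalities point opposite ways, species 2 can invade but species 1 cannot.

species 2 excludes species 1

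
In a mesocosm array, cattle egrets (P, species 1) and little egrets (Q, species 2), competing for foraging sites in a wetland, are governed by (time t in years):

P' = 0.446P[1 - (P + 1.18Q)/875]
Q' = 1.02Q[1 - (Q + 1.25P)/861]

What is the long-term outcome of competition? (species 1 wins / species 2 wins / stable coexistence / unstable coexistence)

Compare the nullcline intercepts: K1/α12 = 875/1.18 = 742 < K2 = 861; K2/α21 = 861/1.25 = 689 < K1 = 875.
Since both are reversed, neither can invade when rare; the interior point is a saddle.

unstable coexistence (outcome depends on initial conditions)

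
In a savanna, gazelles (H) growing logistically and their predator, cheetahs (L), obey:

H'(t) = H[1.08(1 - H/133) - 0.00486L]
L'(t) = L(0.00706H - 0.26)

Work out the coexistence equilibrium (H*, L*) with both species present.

From dL/dt = 0 with L > 0: 0.00706H* = 0.26, so H* = 36.8.
Substitute into dH/dt = 0: 1.08(1 - 36.8/133) = 0.00486L*.
The bracket is 0.723, giving L* = 0.781/0.00486 = 161.

H* ≈ 36.8, L* ≈ 161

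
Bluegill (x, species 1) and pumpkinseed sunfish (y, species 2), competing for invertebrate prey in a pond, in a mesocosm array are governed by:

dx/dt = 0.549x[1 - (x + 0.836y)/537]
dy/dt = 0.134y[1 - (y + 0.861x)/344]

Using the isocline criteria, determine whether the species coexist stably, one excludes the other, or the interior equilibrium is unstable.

Compare the nullcline intercepts: K1/α12 = 537/0.836 = 642 > K2 = 344; K2/α21 = 344/0.861 = 400 < K1 = 537.
Since the inequalities point opposite ways, species 1 can invade but species 2 cannot.

species 1 excludes species 2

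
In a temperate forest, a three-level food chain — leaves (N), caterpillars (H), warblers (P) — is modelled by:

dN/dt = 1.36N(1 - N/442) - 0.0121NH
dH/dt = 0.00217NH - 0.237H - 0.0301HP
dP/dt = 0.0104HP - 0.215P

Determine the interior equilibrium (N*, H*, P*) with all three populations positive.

N* ≈ 361, H* ≈ 20.7, P* ≈ 18.1

From dP/dt = 0: 0.0104H* = 0.215, so H* = 20.7.
From dN/dt = 0: 1.36(1 - N*/442) = 0.0121·20.7, giving N* = 442·(1 - 0.184) = 361.
From dH/dt = 0: 0.00217·361 - 0.237 = 0.0301P*, so P* = 0.546/0.0301 = 18.1.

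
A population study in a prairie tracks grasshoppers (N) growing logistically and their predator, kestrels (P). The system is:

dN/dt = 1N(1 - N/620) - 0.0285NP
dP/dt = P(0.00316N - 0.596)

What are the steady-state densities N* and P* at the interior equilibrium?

From dP/dt = 0 with P > 0: 0.00316N* = 0.596, so N* = 189.
Substitute into dN/dt = 0: 1(1 - 189/620) = 0.0285P*.
The bracket is 0.696, giving P* = 0.696/0.0285 = 24.4.

N* ≈ 189, P* ≈ 24.4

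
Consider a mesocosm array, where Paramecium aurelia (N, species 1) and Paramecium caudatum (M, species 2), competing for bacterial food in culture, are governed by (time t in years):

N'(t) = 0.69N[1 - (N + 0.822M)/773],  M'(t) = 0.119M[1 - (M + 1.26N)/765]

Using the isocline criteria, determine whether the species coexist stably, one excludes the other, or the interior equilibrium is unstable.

Compare the nullcline intercepts: K1/α12 = 773/0.822 = 940 > K2 = 765; K2/α21 = 765/1.26 = 607 < K1 = 773.
Since the inequalities point opposite ways, species 1 can invade but species 2 cannot.

species 1 excludes species 2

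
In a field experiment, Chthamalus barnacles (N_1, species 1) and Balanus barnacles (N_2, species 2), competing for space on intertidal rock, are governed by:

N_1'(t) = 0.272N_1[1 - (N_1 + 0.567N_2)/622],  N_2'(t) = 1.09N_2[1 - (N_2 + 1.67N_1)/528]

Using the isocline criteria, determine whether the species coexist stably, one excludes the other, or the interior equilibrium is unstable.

species 1 excludes species 2

Compare the nullcline intercepts: K1/α12 = 622/0.567 = 1100 > K2 = 528; K2/α21 = 528/1.67 = 316 < K1 = 622.
Since the inequalities point opposite ways, species 1 can invade but species 2 cannot.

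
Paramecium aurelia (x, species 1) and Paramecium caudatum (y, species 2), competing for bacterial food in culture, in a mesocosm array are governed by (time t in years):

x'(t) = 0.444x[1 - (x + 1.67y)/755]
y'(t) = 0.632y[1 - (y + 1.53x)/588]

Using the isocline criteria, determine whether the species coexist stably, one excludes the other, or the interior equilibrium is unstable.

unstable coexistence (outcome depends on initial conditions)

Compare the nullcline intercepts: K1/α12 = 755/1.67 = 452 < K2 = 588; K2/α21 = 588/1.53 = 384 < K1 = 755.
Since both are reversed, neither can invade when rare; the interior point is a saddle.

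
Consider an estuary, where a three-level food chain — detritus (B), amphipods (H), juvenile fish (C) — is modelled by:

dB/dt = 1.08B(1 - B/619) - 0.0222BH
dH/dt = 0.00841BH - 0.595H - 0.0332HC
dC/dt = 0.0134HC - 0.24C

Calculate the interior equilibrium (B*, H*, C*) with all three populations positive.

From dC/dt = 0: 0.0134H* = 0.24, so H* = 17.9.
From dB/dt = 0: 1.08(1 - B*/619) = 0.0222·17.9, giving B* = 619·(1 - 0.368) = 391.
From dH/dt = 0: 0.00841·391 - 0.595 = 0.0332C*, so C* = 2.69/0.0332 = 81.2.

B* ≈ 391, H* ≈ 17.9, C* ≈ 81.2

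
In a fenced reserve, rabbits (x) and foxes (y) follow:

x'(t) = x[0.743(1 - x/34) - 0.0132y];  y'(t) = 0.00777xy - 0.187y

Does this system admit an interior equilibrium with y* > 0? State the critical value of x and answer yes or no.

The predator equation gives dy/dt > 0 only when x > 0.187/0.00777 = 24.1.
Without the predator, x → K = 34. Since 34 > 24.1, the predator can invade and persist.

Threshold x = 24.1; K > 24.1, so yes, the predator persists.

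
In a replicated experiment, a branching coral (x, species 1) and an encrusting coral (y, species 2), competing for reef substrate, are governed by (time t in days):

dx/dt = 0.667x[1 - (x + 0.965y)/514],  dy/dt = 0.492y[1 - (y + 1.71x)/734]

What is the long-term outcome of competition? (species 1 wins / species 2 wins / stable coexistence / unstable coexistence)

unstable coexistence (outcome depends on initial conditions)

Compare the nullcline intercepts: K1/α12 = 514/0.965 = 533 < K2 = 734; K2/α21 = 734/1.71 = 429 < K1 = 514.
Since both are reversed, neither can invade when rare; the interior point is a saddle.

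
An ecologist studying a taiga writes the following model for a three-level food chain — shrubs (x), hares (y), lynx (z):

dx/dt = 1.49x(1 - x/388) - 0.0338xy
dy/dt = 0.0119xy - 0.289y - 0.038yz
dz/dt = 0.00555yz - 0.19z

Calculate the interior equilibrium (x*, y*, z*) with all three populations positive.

x* ≈ 86.7, y* ≈ 34.2, z* ≈ 19.5

From dz/dt = 0: 0.00555y* = 0.19, so y* = 34.2.
From dx/dt = 0: 1.49(1 - x*/388) = 0.0338·34.2, giving x* = 388·(1 - 0.777) = 86.7.
From dy/dt = 0: 0.0119·86.7 - 0.289 = 0.038z*, so z* = 0.743/0.038 = 19.5.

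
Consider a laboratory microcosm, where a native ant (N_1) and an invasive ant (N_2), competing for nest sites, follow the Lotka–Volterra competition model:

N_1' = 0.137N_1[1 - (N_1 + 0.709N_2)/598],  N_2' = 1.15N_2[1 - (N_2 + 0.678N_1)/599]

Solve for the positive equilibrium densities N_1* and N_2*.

N_1* ≈ 334, N_2* ≈ 373

Setting both brackets to zero gives the nullclines N_1 + 0.709N_2 = 598 and 0.678N_1 + N_2 = 599.
Substituting N_2 = 599 - 0.678N_1 into the first: N_1(1 - 0.709·0.678) = 598 - 0.709·599.
So N_1* = 173/0.519 = 334, and then N_2* = 599 - 0.678·334 = 373.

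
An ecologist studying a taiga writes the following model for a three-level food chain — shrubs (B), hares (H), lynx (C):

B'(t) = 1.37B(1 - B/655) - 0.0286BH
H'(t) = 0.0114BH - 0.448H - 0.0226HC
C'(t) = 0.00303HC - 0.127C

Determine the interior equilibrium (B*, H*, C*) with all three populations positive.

B* ≈ 81.9, H* ≈ 41.9, C* ≈ 21.5

From dC/dt = 0: 0.00303H* = 0.127, so H* = 41.9.
From dB/dt = 0: 1.37(1 - B*/655) = 0.0286·41.9, giving B* = 655·(1 - 0.875) = 81.9.
From dH/dt = 0: 0.0114·81.9 - 0.448 = 0.0226C*, so C* = 0.485/0.0226 = 21.5.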